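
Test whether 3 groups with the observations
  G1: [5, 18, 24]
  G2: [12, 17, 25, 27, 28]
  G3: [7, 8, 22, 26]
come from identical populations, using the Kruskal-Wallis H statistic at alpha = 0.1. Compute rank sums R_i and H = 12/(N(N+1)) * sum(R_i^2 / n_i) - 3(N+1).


Step 1: Combine all N = 12 observations and assign midranks.
sorted (value, group, rank): (5,G1,1), (7,G3,2), (8,G3,3), (12,G2,4), (17,G2,5), (18,G1,6), (22,G3,7), (24,G1,8), (25,G2,9), (26,G3,10), (27,G2,11), (28,G2,12)
Step 2: Sum ranks within each group.
R_1 = 15 (n_1 = 3)
R_2 = 41 (n_2 = 5)
R_3 = 22 (n_3 = 4)
Step 3: H = 12/(N(N+1)) * sum(R_i^2/n_i) - 3(N+1)
     = 12/(12*13) * (15^2/3 + 41^2/5 + 22^2/4) - 3*13
     = 0.076923 * 532.2 - 39
     = 1.938462.
Step 4: No ties, so H is used without correction.
Step 5: Under H0, H ~ chi^2(2); p-value = 0.379375.
Step 6: alpha = 0.1. fail to reject H0.

H = 1.9385, df = 2, p = 0.379375, fail to reject H0.


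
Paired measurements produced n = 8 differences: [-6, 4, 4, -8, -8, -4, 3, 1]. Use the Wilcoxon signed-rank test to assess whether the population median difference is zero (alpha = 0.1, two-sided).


Step 1: Drop any zero differences (none here) and take |d_i|.
|d| = [6, 4, 4, 8, 8, 4, 3, 1]
Step 2: Midrank |d_i| (ties get averaged ranks).
ranks: |6|->6, |4|->4, |4|->4, |8|->7.5, |8|->7.5, |4|->4, |3|->2, |1|->1
Step 3: Attach original signs; sum ranks with positive sign and with negative sign.
W+ = 4 + 4 + 2 + 1 = 11
W- = 6 + 7.5 + 7.5 + 4 = 25
(Check: W+ + W- = 36 should equal n(n+1)/2 = 36.)
Step 4: Test statistic W = min(W+, W-) = 11.
Step 5: Ties in |d|, so use the tie-corrected normal approximation.
        E[W] = n(n+1)/4 = 8*9/4 = 18.
        Tie groups: |d|=4 (t=3), |d|=8 (t=2); sum(t^3 - t) = 30.
        Var[W] = n(n+1)(2n+1)/24 - sum(t^3-t)/48 = 1224/24 - 30/48 = 50.375.
        z = (W - E[W]) / sqrt(Var[W]) = (11 - 18) / 7.0975 = -0.9863.
        Two-sided p = 2*Phi(z) = 0.324007.
Step 6: alpha = 0.1. fail to reject H0.

W+ = 11, W- = 25, W = min = 11, p = 0.324007, fail to reject H0.


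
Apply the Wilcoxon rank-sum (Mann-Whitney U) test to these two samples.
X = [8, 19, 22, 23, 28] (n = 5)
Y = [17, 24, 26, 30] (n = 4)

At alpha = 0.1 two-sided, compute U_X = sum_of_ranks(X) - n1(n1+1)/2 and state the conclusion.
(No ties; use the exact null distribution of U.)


Step 1: Combine and sort all 9 observations; assign midranks.
sorted (value, group): (8,X), (17,Y), (19,X), (22,X), (23,X), (24,Y), (26,Y), (28,X), (30,Y)
ranks: 8->1, 17->2, 19->3, 22->4, 23->5, 24->6, 26->7, 28->8, 30->9
Step 2: Rank sum for X: R1 = 1 + 3 + 4 + 5 + 8 = 21.
Step 3: U_X = R1 - n1(n1+1)/2 = 21 - 5*6/2 = 21 - 15 = 6.
       U_Y = n1*n2 - U_X = 20 - 6 = 14.
Step 4: No ties, so the exact null distribution of U (based on enumerating the C(9,5) = 126 equally likely rank assignments) gives the two-sided p-value.
Step 5: p-value = 0.412698; compare to alpha = 0.1. fail to reject H0.

U_X = 6, p = 0.412698, fail to reject H0 at alpha = 0.1.


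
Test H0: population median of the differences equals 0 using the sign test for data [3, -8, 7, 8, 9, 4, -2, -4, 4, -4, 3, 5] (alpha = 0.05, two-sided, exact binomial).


Step 1: Discard zero differences. Original n = 12; n_eff = number of nonzero differences = 12.
Nonzero differences (with sign): +3, -8, +7, +8, +9, +4, -2, -4, +4, -4, +3, +5
Step 2: Count signs: positive = 8, negative = 4.
Step 3: Under H0: P(positive) = 0.5, so the number of positives S ~ Bin(12, 0.5).
Step 4: Two-sided exact p-value = sum of Bin(12,0.5) probabilities at or below the observed probability = 0.387695.
Step 5: alpha = 0.05. fail to reject H0.

n_eff = 12, pos = 8, neg = 4, p = 0.387695, fail to reject H0.


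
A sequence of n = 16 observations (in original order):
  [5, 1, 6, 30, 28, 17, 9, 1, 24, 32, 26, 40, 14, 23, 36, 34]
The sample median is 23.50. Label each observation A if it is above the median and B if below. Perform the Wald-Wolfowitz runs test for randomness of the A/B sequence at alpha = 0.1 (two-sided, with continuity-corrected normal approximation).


Step 1: Compute median = 23.50; label A = above, B = below.
Labels in order: BBBAABBBAAAABBAA  (n_A = 8, n_B = 8)
Step 2: Count runs R = 6.
Step 3: Under H0 (random ordering), E[R] = 2*n_A*n_B/(n_A+n_B) + 1 = 2*8*8/16 + 1 = 9.0000.
        Var[R] = 2*n_A*n_B*(2*n_A*n_B - n_A - n_B) / ((n_A+n_B)^2 * (n_A+n_B-1)) = 14336/3840 = 3.7333.
        SD[R] = 1.9322.
Step 4: Continuity-corrected z = (R + 0.5 - E[R]) / SD[R] = (6 + 0.5 - 9.0000) / 1.9322 = -1.2939.
Step 5: Two-sided p-value via normal approximation = 2*(1 - Phi(|z|)) = 0.195709.
Step 6: alpha = 0.1. fail to reject H0.

R = 6, z = -1.2939, p = 0.195709, fail to reject H0.


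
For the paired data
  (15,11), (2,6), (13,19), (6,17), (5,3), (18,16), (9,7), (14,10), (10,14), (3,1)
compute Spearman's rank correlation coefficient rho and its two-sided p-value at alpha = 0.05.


Step 1: Rank x and y separately (midranks; no ties here).
rank(x): 15->9, 2->1, 13->7, 6->4, 5->3, 18->10, 9->5, 14->8, 10->6, 3->2
rank(y): 11->6, 6->3, 19->10, 17->9, 3->2, 16->8, 7->4, 10->5, 14->7, 1->1
Step 2: d_i = R_x(i) - R_y(i); compute d_i^2.
  (9-6)^2=9, (1-3)^2=4, (7-10)^2=9, (4-9)^2=25, (3-2)^2=1, (10-8)^2=4, (5-4)^2=1, (8-5)^2=9, (6-7)^2=1, (2-1)^2=1
sum(d^2) = 64.
Step 3: rho = 1 - 6*64 / (10*(10^2 - 1)) = 1 - 384/990 = 0.612121.
Step 4: Under H0, t = rho * sqrt((n-2)/(1-rho^2)) = 2.1895 ~ t(8).
Step 5: Two-sided p-value from the t-distribution with 8 df = 0.059972.
Step 6: alpha = 0.05. fail to reject H0.

rho = 0.6121, p = 0.059972, fail to reject H0 at alpha = 0.05.


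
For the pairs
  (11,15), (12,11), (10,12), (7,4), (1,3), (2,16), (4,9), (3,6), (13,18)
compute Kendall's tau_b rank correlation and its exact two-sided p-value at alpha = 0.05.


Step 1: Enumerate the 36 unordered pairs (i,j) with i<j and classify each by sign(x_j-x_i) * sign(y_j-y_i).
  (1,2):dx=+1,dy=-4->D; (1,3):dx=-1,dy=-3->C; (1,4):dx=-4,dy=-11->C; (1,5):dx=-10,dy=-12->C
  (1,6):dx=-9,dy=+1->D; (1,7):dx=-7,dy=-6->C; (1,8):dx=-8,dy=-9->C; (1,9):dx=+2,dy=+3->C
  (2,3):dx=-2,dy=+1->D; (2,4):dx=-5,dy=-7->C; (2,5):dx=-11,dy=-8->C; (2,6):dx=-10,dy=+5->D
  (2,7):dx=-8,dy=-2->C; (2,8):dx=-9,dy=-5->C; (2,9):dx=+1,dy=+7->C; (3,4):dx=-3,dy=-8->C
  (3,5):dx=-9,dy=-9->C; (3,6):dx=-8,dy=+4->D; (3,7):dx=-6,dy=-3->C; (3,8):dx=-7,dy=-6->C
  (3,9):dx=+3,dy=+6->C; (4,5):dx=-6,dy=-1->C; (4,6):dx=-5,dy=+12->D; (4,7):dx=-3,dy=+5->D
  (4,8):dx=-4,dy=+2->D; (4,9):dx=+6,dy=+14->C; (5,6):dx=+1,dy=+13->C; (5,7):dx=+3,dy=+6->C
  (5,8):dx=+2,dy=+3->C; (5,9):dx=+12,dy=+15->C; (6,7):dx=+2,dy=-7->D; (6,8):dx=+1,dy=-10->D
  (6,9):dx=+11,dy=+2->C; (7,8):dx=-1,dy=-3->C; (7,9):dx=+9,dy=+9->C; (8,9):dx=+10,dy=+12->C
Step 2: C = 26, D = 10, total pairs = 36.
Step 3: tau = (C - D)/(n(n-1)/2) = (26 - 10)/36 = 0.444444.
Step 4: Exact two-sided p-value (enumerate n! = 362880 permutations of y under H0): p = 0.119439.
Step 5: alpha = 0.05. fail to reject H0.

tau_b = 0.4444 (C=26, D=10), p = 0.119439, fail to reject H0.


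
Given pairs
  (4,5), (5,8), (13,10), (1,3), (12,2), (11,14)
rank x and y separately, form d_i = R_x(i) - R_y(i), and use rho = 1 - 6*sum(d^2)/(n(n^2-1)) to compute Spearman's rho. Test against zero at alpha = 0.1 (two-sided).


Step 1: Rank x and y separately (midranks; no ties here).
rank(x): 4->2, 5->3, 13->6, 1->1, 12->5, 11->4
rank(y): 5->3, 8->4, 10->5, 3->2, 2->1, 14->6
Step 2: d_i = R_x(i) - R_y(i); compute d_i^2.
  (2-3)^2=1, (3-4)^2=1, (6-5)^2=1, (1-2)^2=1, (5-1)^2=16, (4-6)^2=4
sum(d^2) = 24.
Step 3: rho = 1 - 6*24 / (6*(6^2 - 1)) = 1 - 144/210 = 0.314286.
Step 4: Under H0, t = rho * sqrt((n-2)/(1-rho^2)) = 0.6621 ~ t(4).
Step 5: Two-sided p-value from the t-distribution with 4 df = 0.544093.
Step 6: alpha = 0.1. fail to reject H0.

rho = 0.3143, p = 0.544093, fail to reject H0 at alpha = 0.1.


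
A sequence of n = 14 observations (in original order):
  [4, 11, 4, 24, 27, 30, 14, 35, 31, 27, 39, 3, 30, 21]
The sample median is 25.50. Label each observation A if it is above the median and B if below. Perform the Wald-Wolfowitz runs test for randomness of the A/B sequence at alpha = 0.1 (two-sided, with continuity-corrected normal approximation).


Step 1: Compute median = 25.50; label A = above, B = below.
Labels in order: BBBBAABAAAABAB  (n_A = 7, n_B = 7)
Step 2: Count runs R = 7.
Step 3: Under H0 (random ordering), E[R] = 2*n_A*n_B/(n_A+n_B) + 1 = 2*7*7/14 + 1 = 8.0000.
        Var[R] = 2*n_A*n_B*(2*n_A*n_B - n_A - n_B) / ((n_A+n_B)^2 * (n_A+n_B-1)) = 8232/2548 = 3.2308.
        SD[R] = 1.7974.
Step 4: Continuity-corrected z = (R + 0.5 - E[R]) / SD[R] = (7 + 0.5 - 8.0000) / 1.7974 = -0.2782.
Step 5: Two-sided p-value via normal approximation = 2*(1 - Phi(|z|)) = 0.780879.
Step 6: alpha = 0.1. fail to reject H0.

R = 7, z = -0.2782, p = 0.780879, fail to reject H0.


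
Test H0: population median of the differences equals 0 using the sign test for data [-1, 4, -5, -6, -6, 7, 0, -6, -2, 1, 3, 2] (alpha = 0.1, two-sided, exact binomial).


Step 1: Discard zero differences. Original n = 12; n_eff = number of nonzero differences = 11.
Nonzero differences (with sign): -1, +4, -5, -6, -6, +7, -6, -2, +1, +3, +2
Step 2: Count signs: positive = 5, negative = 6.
Step 3: Under H0: P(positive) = 0.5, so the number of positives S ~ Bin(11, 0.5).
Step 4: Two-sided exact p-value = sum of Bin(11,0.5) probabilities at or below the observed probability = 1.000000.
Step 5: alpha = 0.1. fail to reject H0.

n_eff = 11, pos = 5, neg = 6, p = 1.000000, fail to reject H0.


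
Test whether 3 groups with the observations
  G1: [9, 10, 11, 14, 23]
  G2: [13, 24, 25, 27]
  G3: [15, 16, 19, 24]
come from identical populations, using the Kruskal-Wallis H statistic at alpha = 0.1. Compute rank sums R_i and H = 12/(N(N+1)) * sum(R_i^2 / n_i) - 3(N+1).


Step 1: Combine all N = 13 observations and assign midranks.
sorted (value, group, rank): (9,G1,1), (10,G1,2), (11,G1,3), (13,G2,4), (14,G1,5), (15,G3,6), (16,G3,7), (19,G3,8), (23,G1,9), (24,G2,10.5), (24,G3,10.5), (25,G2,12), (27,G2,13)
Step 2: Sum ranks within each group.
R_1 = 20 (n_1 = 5)
R_2 = 39.5 (n_2 = 4)
R_3 = 31.5 (n_3 = 4)
Step 3: H = 12/(N(N+1)) * sum(R_i^2/n_i) - 3(N+1)
     = 12/(13*14) * (20^2/5 + 39.5^2/4 + 31.5^2/4) - 3*14
     = 0.065934 * 718.125 - 42
     = 5.348901.
Step 4: Ties present; correction factor C = 1 - 6/(13^3 - 13) = 0.997253. Corrected H = 5.348901 / 0.997253 = 5.363636.
Step 5: Under H0, H ~ chi^2(2); p-value = 0.068439.
Step 6: alpha = 0.1. reject H0.

H = 5.3636, df = 2, p = 0.068439, reject H0.


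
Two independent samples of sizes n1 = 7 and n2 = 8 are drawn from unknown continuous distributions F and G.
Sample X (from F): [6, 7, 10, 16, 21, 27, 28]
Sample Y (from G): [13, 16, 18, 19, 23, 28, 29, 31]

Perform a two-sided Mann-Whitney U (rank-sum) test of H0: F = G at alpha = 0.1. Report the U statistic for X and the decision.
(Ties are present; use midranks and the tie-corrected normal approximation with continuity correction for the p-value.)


Step 1: Combine and sort all 15 observations; assign midranks.
sorted (value, group): (6,X), (7,X), (10,X), (13,Y), (16,X), (16,Y), (18,Y), (19,Y), (21,X), (23,Y), (27,X), (28,X), (28,Y), (29,Y), (31,Y)
ranks: 6->1, 7->2, 10->3, 13->4, 16->5.5, 16->5.5, 18->7, 19->8, 21->9, 23->10, 27->11, 28->12.5, 28->12.5, 29->14, 31->15
Step 2: Rank sum for X: R1 = 1 + 2 + 3 + 5.5 + 9 + 11 + 12.5 = 44.
Step 3: U_X = R1 - n1(n1+1)/2 = 44 - 7*8/2 = 44 - 28 = 16.
       U_Y = n1*n2 - U_X = 56 - 16 = 40.
Step 4: Ties are present, so use the tie-corrected normal approximation (with continuity correction) for the p-value.
Step 5: p-value = 0.182450; compare to alpha = 0.1. fail to reject H0.

U_X = 16, p = 0.182450, fail to reject H0 at alpha = 0.1.


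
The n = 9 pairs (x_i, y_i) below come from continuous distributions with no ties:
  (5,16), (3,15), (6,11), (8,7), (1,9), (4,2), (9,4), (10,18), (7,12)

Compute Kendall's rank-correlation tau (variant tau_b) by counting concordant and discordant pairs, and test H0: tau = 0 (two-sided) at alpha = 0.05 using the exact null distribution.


Step 1: Enumerate the 36 unordered pairs (i,j) with i<j and classify each by sign(x_j-x_i) * sign(y_j-y_i).
  (1,2):dx=-2,dy=-1->C; (1,3):dx=+1,dy=-5->D; (1,4):dx=+3,dy=-9->D; (1,5):dx=-4,dy=-7->C
  (1,6):dx=-1,dy=-14->C; (1,7):dx=+4,dy=-12->D; (1,8):dx=+5,dy=+2->C; (1,9):dx=+2,dy=-4->D
  (2,3):dx=+3,dy=-4->D; (2,4):dx=+5,dy=-8->D; (2,5):dx=-2,dy=-6->C; (2,6):dx=+1,dy=-13->D
  (2,7):dx=+6,dy=-11->D; (2,8):dx=+7,dy=+3->C; (2,9):dx=+4,dy=-3->D; (3,4):dx=+2,dy=-4->D
  (3,5):dx=-5,dy=-2->C; (3,6):dx=-2,dy=-9->C; (3,7):dx=+3,dy=-7->D; (3,8):dx=+4,dy=+7->C
  (3,9):dx=+1,dy=+1->C; (4,5):dx=-7,dy=+2->D; (4,6):dx=-4,dy=-5->C; (4,7):dx=+1,dy=-3->D
  (4,8):dx=+2,dy=+11->C; (4,9):dx=-1,dy=+5->D; (5,6):dx=+3,dy=-7->D; (5,7):dx=+8,dy=-5->D
  (5,8):dx=+9,dy=+9->C; (5,9):dx=+6,dy=+3->C; (6,7):dx=+5,dy=+2->C; (6,8):dx=+6,dy=+16->C
  (6,9):dx=+3,dy=+10->C; (7,8):dx=+1,dy=+14->C; (7,9):dx=-2,dy=+8->D; (8,9):dx=-3,dy=-6->C
Step 2: C = 19, D = 17, total pairs = 36.
Step 3: tau = (C - D)/(n(n-1)/2) = (19 - 17)/36 = 0.055556.
Step 4: Exact two-sided p-value (enumerate n! = 362880 permutations of y under H0): p = 0.919455.
Step 5: alpha = 0.05. fail to reject H0.

tau_b = 0.0556 (C=19, D=17), p = 0.919455, fail to reject H0.


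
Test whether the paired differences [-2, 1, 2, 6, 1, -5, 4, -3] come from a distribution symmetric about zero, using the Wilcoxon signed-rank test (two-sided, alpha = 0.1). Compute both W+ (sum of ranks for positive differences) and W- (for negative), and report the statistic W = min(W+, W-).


Step 1: Drop any zero differences (none here) and take |d_i|.
|d| = [2, 1, 2, 6, 1, 5, 4, 3]
Step 2: Midrank |d_i| (ties get averaged ranks).
ranks: |2|->3.5, |1|->1.5, |2|->3.5, |6|->8, |1|->1.5, |5|->7, |4|->6, |3|->5
Step 3: Attach original signs; sum ranks with positive sign and with negative sign.
W+ = 1.5 + 3.5 + 8 + 1.5 + 6 = 20.5
W- = 3.5 + 7 + 5 = 15.5
(Check: W+ + W- = 36 should equal n(n+1)/2 = 36.)
Step 4: Test statistic W = min(W+, W-) = 15.5.
Step 5: Ties in |d|, so use the tie-corrected normal approximation.
        E[W] = n(n+1)/4 = 8*9/4 = 18.
        Tie groups: |d|=1 (t=2), |d|=2 (t=2); sum(t^3 - t) = 12.
        Var[W] = n(n+1)(2n+1)/24 - sum(t^3-t)/48 = 1224/24 - 12/48 = 50.75.
        z = (W - E[W]) / sqrt(Var[W]) = (15.5 - 18) / 7.1239 = -0.3509.
        Two-sided p = 2*Phi(z) = 0.725640.
Step 6: alpha = 0.1. fail to reject H0.

W+ = 20.5, W- = 15.5, W = min = 15.5, p = 0.725640, fail to reject H0.


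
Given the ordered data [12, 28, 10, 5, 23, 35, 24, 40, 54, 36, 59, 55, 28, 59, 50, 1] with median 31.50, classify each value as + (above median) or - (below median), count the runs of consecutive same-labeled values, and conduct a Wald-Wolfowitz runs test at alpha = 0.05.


Step 1: Compute median = 31.50; label A = above, B = below.
Labels in order: BBBBBABAAAAABAAB  (n_A = 8, n_B = 8)
Step 2: Count runs R = 7.
Step 3: Under H0 (random ordering), E[R] = 2*n_A*n_B/(n_A+n_B) + 1 = 2*8*8/16 + 1 = 9.0000.
        Var[R] = 2*n_A*n_B*(2*n_A*n_B - n_A - n_B) / ((n_A+n_B)^2 * (n_A+n_B-1)) = 14336/3840 = 3.7333.
        SD[R] = 1.9322.
Step 4: Continuity-corrected z = (R + 0.5 - E[R]) / SD[R] = (7 + 0.5 - 9.0000) / 1.9322 = -0.7763.
Step 5: Two-sided p-value via normal approximation = 2*(1 - Phi(|z|)) = 0.437558.
Step 6: alpha = 0.05. fail to reject H0.

R = 7, z = -0.7763, p = 0.437558, fail to reject H0.


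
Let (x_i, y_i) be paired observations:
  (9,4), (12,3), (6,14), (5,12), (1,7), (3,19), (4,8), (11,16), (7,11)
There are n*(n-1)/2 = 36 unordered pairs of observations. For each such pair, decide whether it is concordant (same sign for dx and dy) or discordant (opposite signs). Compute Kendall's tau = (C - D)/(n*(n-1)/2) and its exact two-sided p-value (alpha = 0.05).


Step 1: Enumerate the 36 unordered pairs (i,j) with i<j and classify each by sign(x_j-x_i) * sign(y_j-y_i).
  (1,2):dx=+3,dy=-1->D; (1,3):dx=-3,dy=+10->D; (1,4):dx=-4,dy=+8->D; (1,5):dx=-8,dy=+3->D
  (1,6):dx=-6,dy=+15->D; (1,7):dx=-5,dy=+4->D; (1,8):dx=+2,dy=+12->C; (1,9):dx=-2,dy=+7->D
  (2,3):dx=-6,dy=+11->D; (2,4):dx=-7,dy=+9->D; (2,5):dx=-11,dy=+4->D; (2,6):dx=-9,dy=+16->D
  (2,7):dx=-8,dy=+5->D; (2,8):dx=-1,dy=+13->D; (2,9):dx=-5,dy=+8->D; (3,4):dx=-1,dy=-2->C
  (3,5):dx=-5,dy=-7->C; (3,6):dx=-3,dy=+5->D; (3,7):dx=-2,dy=-6->C; (3,8):dx=+5,dy=+2->C
  (3,9):dx=+1,dy=-3->D; (4,5):dx=-4,dy=-5->C; (4,6):dx=-2,dy=+7->D; (4,7):dx=-1,dy=-4->C
  (4,8):dx=+6,dy=+4->C; (4,9):dx=+2,dy=-1->D; (5,6):dx=+2,dy=+12->C; (5,7):dx=+3,dy=+1->C
  (5,8):dx=+10,dy=+9->C; (5,9):dx=+6,dy=+4->C; (6,7):dx=+1,dy=-11->D; (6,8):dx=+8,dy=-3->D
  (6,9):dx=+4,dy=-8->D; (7,8):dx=+7,dy=+8->C; (7,9):dx=+3,dy=+3->C; (8,9):dx=-4,dy=-5->C
Step 2: C = 15, D = 21, total pairs = 36.
Step 3: tau = (C - D)/(n(n-1)/2) = (15 - 21)/36 = -0.166667.
Step 4: Exact two-sided p-value (enumerate n! = 362880 permutations of y under H0): p = 0.612202.
Step 5: alpha = 0.05. fail to reject H0.

tau_b = -0.1667 (C=15, D=21), p = 0.612202, fail to reject H0.


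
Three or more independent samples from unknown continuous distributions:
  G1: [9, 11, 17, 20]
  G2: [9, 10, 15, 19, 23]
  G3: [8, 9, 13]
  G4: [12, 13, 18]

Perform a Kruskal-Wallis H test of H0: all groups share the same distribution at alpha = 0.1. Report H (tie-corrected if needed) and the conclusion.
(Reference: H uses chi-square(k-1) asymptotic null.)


Step 1: Combine all N = 15 observations and assign midranks.
sorted (value, group, rank): (8,G3,1), (9,G1,3), (9,G2,3), (9,G3,3), (10,G2,5), (11,G1,6), (12,G4,7), (13,G3,8.5), (13,G4,8.5), (15,G2,10), (17,G1,11), (18,G4,12), (19,G2,13), (20,G1,14), (23,G2,15)
Step 2: Sum ranks within each group.
R_1 = 34 (n_1 = 4)
R_2 = 46 (n_2 = 5)
R_3 = 12.5 (n_3 = 3)
R_4 = 27.5 (n_4 = 3)
Step 3: H = 12/(N(N+1)) * sum(R_i^2/n_i) - 3(N+1)
     = 12/(15*16) * (34^2/4 + 46^2/5 + 12.5^2/3 + 27.5^2/3) - 3*16
     = 0.050000 * 1016.37 - 48
     = 2.818333.
Step 4: Ties present; correction factor C = 1 - 30/(15^3 - 15) = 0.991071. Corrected H = 2.818333 / 0.991071 = 2.843724.
Step 5: Under H0, H ~ chi^2(3); p-value = 0.416353.
Step 6: alpha = 0.1. fail to reject H0.

H = 2.8437, df = 3, p = 0.416353, fail to reject H0.


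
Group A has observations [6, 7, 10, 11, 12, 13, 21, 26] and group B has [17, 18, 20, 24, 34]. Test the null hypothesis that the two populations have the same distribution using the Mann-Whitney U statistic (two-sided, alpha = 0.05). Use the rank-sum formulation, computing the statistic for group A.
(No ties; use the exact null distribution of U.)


Step 1: Combine and sort all 13 observations; assign midranks.
sorted (value, group): (6,X), (7,X), (10,X), (11,X), (12,X), (13,X), (17,Y), (18,Y), (20,Y), (21,X), (24,Y), (26,X), (34,Y)
ranks: 6->1, 7->2, 10->3, 11->4, 12->5, 13->6, 17->7, 18->8, 20->9, 21->10, 24->11, 26->12, 34->13
Step 2: Rank sum for X: R1 = 1 + 2 + 3 + 4 + 5 + 6 + 10 + 12 = 43.
Step 3: U_X = R1 - n1(n1+1)/2 = 43 - 8*9/2 = 43 - 36 = 7.
       U_Y = n1*n2 - U_X = 40 - 7 = 33.
Step 4: No ties, so the exact null distribution of U (based on enumerating the C(13,8) = 1287 equally likely rank assignments) gives the two-sided p-value.
Step 5: p-value = 0.065268; compare to alpha = 0.05. fail to reject H0.

U_X = 7, p = 0.065268, fail to reject H0 at alpha = 0.05.


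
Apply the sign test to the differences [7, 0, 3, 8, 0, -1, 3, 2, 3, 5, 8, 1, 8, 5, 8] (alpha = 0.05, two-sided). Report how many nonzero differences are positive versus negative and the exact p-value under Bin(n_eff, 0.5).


Step 1: Discard zero differences. Original n = 15; n_eff = number of nonzero differences = 13.
Nonzero differences (with sign): +7, +3, +8, -1, +3, +2, +3, +5, +8, +1, +8, +5, +8
Step 2: Count signs: positive = 12, negative = 1.
Step 3: Under H0: P(positive) = 0.5, so the number of positives S ~ Bin(13, 0.5).
Step 4: Two-sided exact p-value = sum of Bin(13,0.5) probabilities at or below the observed probability = 0.003418.
Step 5: alpha = 0.05. reject H0.

n_eff = 13, pos = 12, neg = 1, p = 0.003418, reject H0.


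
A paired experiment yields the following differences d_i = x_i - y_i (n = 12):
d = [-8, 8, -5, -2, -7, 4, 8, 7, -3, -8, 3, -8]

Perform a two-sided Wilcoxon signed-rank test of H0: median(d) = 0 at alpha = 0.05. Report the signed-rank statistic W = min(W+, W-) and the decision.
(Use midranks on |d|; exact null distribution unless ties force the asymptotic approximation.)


Step 1: Drop any zero differences (none here) and take |d_i|.
|d| = [8, 8, 5, 2, 7, 4, 8, 7, 3, 8, 3, 8]
Step 2: Midrank |d_i| (ties get averaged ranks).
ranks: |8|->10, |8|->10, |5|->5, |2|->1, |7|->6.5, |4|->4, |8|->10, |7|->6.5, |3|->2.5, |8|->10, |3|->2.5, |8|->10
Step 3: Attach original signs; sum ranks with positive sign and with negative sign.
W+ = 10 + 4 + 10 + 6.5 + 2.5 = 33
W- = 10 + 5 + 1 + 6.5 + 2.5 + 10 + 10 = 45
(Check: W+ + W- = 78 should equal n(n+1)/2 = 78.)
Step 4: Test statistic W = min(W+, W-) = 33.
Step 5: Ties in |d|, so use the tie-corrected normal approximation.
        E[W] = n(n+1)/4 = 12*13/4 = 39.
        Tie groups: |d|=3 (t=2), |d|=7 (t=2), |d|=8 (t=5); sum(t^3 - t) = 132.
        Var[W] = n(n+1)(2n+1)/24 - sum(t^3-t)/48 = 3900/24 - 132/48 = 159.75.
        z = (W - E[W]) / sqrt(Var[W]) = (33 - 39) / 12.6392 = -0.4747.
        Two-sided p = 2*Phi(z) = 0.634992.
Step 6: alpha = 0.05. fail to reject H0.

W+ = 33, W- = 45, W = min = 33, p = 0.634992, fail to reject H0.


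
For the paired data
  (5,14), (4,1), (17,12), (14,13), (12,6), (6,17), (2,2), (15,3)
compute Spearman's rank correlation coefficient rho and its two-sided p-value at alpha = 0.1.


Step 1: Rank x and y separately (midranks; no ties here).
rank(x): 5->3, 4->2, 17->8, 14->6, 12->5, 6->4, 2->1, 15->7
rank(y): 14->7, 1->1, 12->5, 13->6, 6->4, 17->8, 2->2, 3->3
Step 2: d_i = R_x(i) - R_y(i); compute d_i^2.
  (3-7)^2=16, (2-1)^2=1, (8-5)^2=9, (6-6)^2=0, (5-4)^2=1, (4-8)^2=16, (1-2)^2=1, (7-3)^2=16
sum(d^2) = 60.
Step 3: rho = 1 - 6*60 / (8*(8^2 - 1)) = 1 - 360/504 = 0.285714.
Step 4: Under H0, t = rho * sqrt((n-2)/(1-rho^2)) = 0.7303 ~ t(6).
Step 5: Two-sided p-value from the t-distribution with 6 df = 0.492726.
Step 6: alpha = 0.1. fail to reject H0.

rho = 0.2857, p = 0.492726, fail to reject H0 at alpha = 0.1.


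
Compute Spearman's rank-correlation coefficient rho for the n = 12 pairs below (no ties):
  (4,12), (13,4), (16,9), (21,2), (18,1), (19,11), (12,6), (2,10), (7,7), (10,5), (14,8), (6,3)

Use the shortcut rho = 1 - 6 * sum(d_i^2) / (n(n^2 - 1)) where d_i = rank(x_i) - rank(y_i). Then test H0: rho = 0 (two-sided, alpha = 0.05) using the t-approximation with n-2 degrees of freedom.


Step 1: Rank x and y separately (midranks; no ties here).
rank(x): 4->2, 13->7, 16->9, 21->12, 18->10, 19->11, 12->6, 2->1, 7->4, 10->5, 14->8, 6->3
rank(y): 12->12, 4->4, 9->9, 2->2, 1->1, 11->11, 6->6, 10->10, 7->7, 5->5, 8->8, 3->3
Step 2: d_i = R_x(i) - R_y(i); compute d_i^2.
  (2-12)^2=100, (7-4)^2=9, (9-9)^2=0, (12-2)^2=100, (10-1)^2=81, (11-11)^2=0, (6-6)^2=0, (1-10)^2=81, (4-7)^2=9, (5-5)^2=0, (8-8)^2=0, (3-3)^2=0
sum(d^2) = 380.
Step 3: rho = 1 - 6*380 / (12*(12^2 - 1)) = 1 - 2280/1716 = -0.328671.
Step 4: Under H0, t = rho * sqrt((n-2)/(1-rho^2)) = -1.1005 ~ t(10).
Step 5: Two-sided p-value from the t-distribution with 10 df = 0.296904.
Step 6: alpha = 0.05. fail to reject H0.

rho = -0.3287, p = 0.296904, fail to reject H0 at alpha = 0.05.


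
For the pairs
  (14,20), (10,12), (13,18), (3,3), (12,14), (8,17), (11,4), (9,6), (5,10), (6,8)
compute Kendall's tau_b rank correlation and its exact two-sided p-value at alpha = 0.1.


Step 1: Enumerate the 45 unordered pairs (i,j) with i<j and classify each by sign(x_j-x_i) * sign(y_j-y_i).
  (1,2):dx=-4,dy=-8->C; (1,3):dx=-1,dy=-2->C; (1,4):dx=-11,dy=-17->C; (1,5):dx=-2,dy=-6->C
  (1,6):dx=-6,dy=-3->C; (1,7):dx=-3,dy=-16->C; (1,8):dx=-5,dy=-14->C; (1,9):dx=-9,dy=-10->C
  (1,10):dx=-8,dy=-12->C; (2,3):dx=+3,dy=+6->C; (2,4):dx=-7,dy=-9->C; (2,5):dx=+2,dy=+2->C
  (2,6):dx=-2,dy=+5->D; (2,7):dx=+1,dy=-8->D; (2,8):dx=-1,dy=-6->C; (2,9):dx=-5,dy=-2->C
  (2,10):dx=-4,dy=-4->C; (3,4):dx=-10,dy=-15->C; (3,5):dx=-1,dy=-4->C; (3,6):dx=-5,dy=-1->C
  (3,7):dx=-2,dy=-14->C; (3,8):dx=-4,dy=-12->C; (3,9):dx=-8,dy=-8->C; (3,10):dx=-7,dy=-10->C
  (4,5):dx=+9,dy=+11->C; (4,6):dx=+5,dy=+14->C; (4,7):dx=+8,dy=+1->C; (4,8):dx=+6,dy=+3->C
  (4,9):dx=+2,dy=+7->C; (4,10):dx=+3,dy=+5->C; (5,6):dx=-4,dy=+3->D; (5,7):dx=-1,dy=-10->C
  (5,8):dx=-3,dy=-8->C; (5,9):dx=-7,dy=-4->C; (5,10):dx=-6,dy=-6->C; (6,7):dx=+3,dy=-13->D
  (6,8):dx=+1,dy=-11->D; (6,9):dx=-3,dy=-7->C; (6,10):dx=-2,dy=-9->C; (7,8):dx=-2,dy=+2->D
  (7,9):dx=-6,dy=+6->D; (7,10):dx=-5,dy=+4->D; (8,9):dx=-4,dy=+4->D; (8,10):dx=-3,dy=+2->D
  (9,10):dx=+1,dy=-2->D
Step 2: C = 34, D = 11, total pairs = 45.
Step 3: tau = (C - D)/(n(n-1)/2) = (34 - 11)/45 = 0.511111.
Step 4: Exact two-sided p-value (enumerate n! = 3628800 permutations of y under H0): p = 0.046623.
Step 5: alpha = 0.1. reject H0.

tau_b = 0.5111 (C=34, D=11), p = 0.046623, reject H0.


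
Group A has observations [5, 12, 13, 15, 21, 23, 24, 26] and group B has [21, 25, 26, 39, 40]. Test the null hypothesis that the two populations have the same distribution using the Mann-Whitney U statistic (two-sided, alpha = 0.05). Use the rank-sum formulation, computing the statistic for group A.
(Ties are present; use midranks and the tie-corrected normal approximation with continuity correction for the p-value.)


Step 1: Combine and sort all 13 observations; assign midranks.
sorted (value, group): (5,X), (12,X), (13,X), (15,X), (21,X), (21,Y), (23,X), (24,X), (25,Y), (26,X), (26,Y), (39,Y), (40,Y)
ranks: 5->1, 12->2, 13->3, 15->4, 21->5.5, 21->5.5, 23->7, 24->8, 25->9, 26->10.5, 26->10.5, 39->12, 40->13
Step 2: Rank sum for X: R1 = 1 + 2 + 3 + 4 + 5.5 + 7 + 8 + 10.5 = 41.
Step 3: U_X = R1 - n1(n1+1)/2 = 41 - 8*9/2 = 41 - 36 = 5.
       U_Y = n1*n2 - U_X = 40 - 5 = 35.
Step 4: Ties are present, so use the tie-corrected normal approximation (with continuity correction) for the p-value.
Step 5: p-value = 0.033301; compare to alpha = 0.05. reject H0.

U_X = 5, p = 0.033301, reject H0 at alpha = 0.05.


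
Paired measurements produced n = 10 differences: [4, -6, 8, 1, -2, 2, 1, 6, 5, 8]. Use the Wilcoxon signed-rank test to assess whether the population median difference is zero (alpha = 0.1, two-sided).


Step 1: Drop any zero differences (none here) and take |d_i|.
|d| = [4, 6, 8, 1, 2, 2, 1, 6, 5, 8]
Step 2: Midrank |d_i| (ties get averaged ranks).
ranks: |4|->5, |6|->7.5, |8|->9.5, |1|->1.5, |2|->3.5, |2|->3.5, |1|->1.5, |6|->7.5, |5|->6, |8|->9.5
Step 3: Attach original signs; sum ranks with positive sign and with negative sign.
W+ = 5 + 9.5 + 1.5 + 3.5 + 1.5 + 7.5 + 6 + 9.5 = 44
W- = 7.5 + 3.5 = 11
(Check: W+ + W- = 55 should equal n(n+1)/2 = 55.)
Step 4: Test statistic W = min(W+, W-) = 11.
Step 5: Ties in |d|, so use the tie-corrected normal approximation.
        E[W] = n(n+1)/4 = 10*11/4 = 27.5.
        Tie groups: |d|=1 (t=2), |d|=2 (t=2), |d|=6 (t=2), |d|=8 (t=2); sum(t^3 - t) = 24.
        Var[W] = n(n+1)(2n+1)/24 - sum(t^3-t)/48 = 2310/24 - 24/48 = 95.75.
        z = (W - E[W]) / sqrt(Var[W]) = (11 - 27.5) / 9.7852 = -1.6862.
        Two-sided p = 2*Phi(z) = 0.091753.
Step 6: alpha = 0.1. reject H0.

W+ = 44, W- = 11, W = min = 11, p = 0.091753, reject H0.


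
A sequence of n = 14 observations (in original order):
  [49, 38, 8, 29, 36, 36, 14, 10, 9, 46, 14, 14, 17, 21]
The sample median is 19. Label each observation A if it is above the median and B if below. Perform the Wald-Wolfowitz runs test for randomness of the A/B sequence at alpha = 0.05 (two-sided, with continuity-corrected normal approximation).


Step 1: Compute median = 19; label A = above, B = below.
Labels in order: AABAAABBBABBBA  (n_A = 7, n_B = 7)
Step 2: Count runs R = 7.
Step 3: Under H0 (random ordering), E[R] = 2*n_A*n_B/(n_A+n_B) + 1 = 2*7*7/14 + 1 = 8.0000.
        Var[R] = 2*n_A*n_B*(2*n_A*n_B - n_A - n_B) / ((n_A+n_B)^2 * (n_A+n_B-1)) = 8232/2548 = 3.2308.
        SD[R] = 1.7974.
Step 4: Continuity-corrected z = (R + 0.5 - E[R]) / SD[R] = (7 + 0.5 - 8.0000) / 1.7974 = -0.2782.
Step 5: Two-sided p-value via normal approximation = 2*(1 - Phi(|z|)) = 0.780879.
Step 6: alpha = 0.05. fail to reject H0.

R = 7, z = -0.2782, p = 0.780879, fail to reject H0.


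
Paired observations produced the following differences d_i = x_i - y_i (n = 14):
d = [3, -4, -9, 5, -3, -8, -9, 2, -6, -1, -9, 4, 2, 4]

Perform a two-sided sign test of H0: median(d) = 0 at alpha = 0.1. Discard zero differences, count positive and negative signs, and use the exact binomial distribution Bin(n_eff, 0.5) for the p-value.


Step 1: Discard zero differences. Original n = 14; n_eff = number of nonzero differences = 14.
Nonzero differences (with sign): +3, -4, -9, +5, -3, -8, -9, +2, -6, -1, -9, +4, +2, +4
Step 2: Count signs: positive = 6, negative = 8.
Step 3: Under H0: P(positive) = 0.5, so the number of positives S ~ Bin(14, 0.5).
Step 4: Two-sided exact p-value = sum of Bin(14,0.5) probabilities at or below the observed probability = 0.790527.
Step 5: alpha = 0.1. fail to reject H0.

n_eff = 14, pos = 6, neg = 8, p = 0.790527, fail to reject H0.


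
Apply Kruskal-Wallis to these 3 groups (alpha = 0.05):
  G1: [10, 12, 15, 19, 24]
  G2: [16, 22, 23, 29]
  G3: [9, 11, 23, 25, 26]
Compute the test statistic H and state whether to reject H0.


Step 1: Combine all N = 14 observations and assign midranks.
sorted (value, group, rank): (9,G3,1), (10,G1,2), (11,G3,3), (12,G1,4), (15,G1,5), (16,G2,6), (19,G1,7), (22,G2,8), (23,G2,9.5), (23,G3,9.5), (24,G1,11), (25,G3,12), (26,G3,13), (29,G2,14)
Step 2: Sum ranks within each group.
R_1 = 29 (n_1 = 5)
R_2 = 37.5 (n_2 = 4)
R_3 = 38.5 (n_3 = 5)
Step 3: H = 12/(N(N+1)) * sum(R_i^2/n_i) - 3(N+1)
     = 12/(14*15) * (29^2/5 + 37.5^2/4 + 38.5^2/5) - 3*15
     = 0.057143 * 816.212 - 45
     = 1.640714.
Step 4: Ties present; correction factor C = 1 - 6/(14^3 - 14) = 0.997802. Corrected H = 1.640714 / 0.997802 = 1.644328.
Step 5: Under H0, H ~ chi^2(2); p-value = 0.439480.
Step 6: alpha = 0.05. fail to reject H0.

H = 1.6443, df = 2, p = 0.439480, fail to reject H0.


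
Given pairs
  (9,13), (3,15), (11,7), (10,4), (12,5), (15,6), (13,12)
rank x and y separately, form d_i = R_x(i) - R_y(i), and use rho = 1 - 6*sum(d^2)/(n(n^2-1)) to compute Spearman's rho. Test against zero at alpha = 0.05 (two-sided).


Step 1: Rank x and y separately (midranks; no ties here).
rank(x): 9->2, 3->1, 11->4, 10->3, 12->5, 15->7, 13->6
rank(y): 13->6, 15->7, 7->4, 4->1, 5->2, 6->3, 12->5
Step 2: d_i = R_x(i) - R_y(i); compute d_i^2.
  (2-6)^2=16, (1-7)^2=36, (4-4)^2=0, (3-1)^2=4, (5-2)^2=9, (7-3)^2=16, (6-5)^2=1
sum(d^2) = 82.
Step 3: rho = 1 - 6*82 / (7*(7^2 - 1)) = 1 - 492/336 = -0.464286.
Step 4: Under H0, t = rho * sqrt((n-2)/(1-rho^2)) = -1.1722 ~ t(5).
Step 5: Two-sided p-value from the t-distribution with 5 df = 0.293934.
Step 6: alpha = 0.05. fail to reject H0.

rho = -0.4643, p = 0.293934, fail to reject H0 at alpha = 0.05.


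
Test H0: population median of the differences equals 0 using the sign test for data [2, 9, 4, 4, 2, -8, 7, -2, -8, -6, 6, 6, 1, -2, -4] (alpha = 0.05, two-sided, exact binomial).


Step 1: Discard zero differences. Original n = 15; n_eff = number of nonzero differences = 15.
Nonzero differences (with sign): +2, +9, +4, +4, +2, -8, +7, -2, -8, -6, +6, +6, +1, -2, -4
Step 2: Count signs: positive = 9, negative = 6.
Step 3: Under H0: P(positive) = 0.5, so the number of positives S ~ Bin(15, 0.5).
Step 4: Two-sided exact p-value = sum of Bin(15,0.5) probabilities at or below the observed probability = 0.607239.
Step 5: alpha = 0.05. fail to reject H0.

n_eff = 15, pos = 9, neg = 6, p = 0.607239, fail to reject H0.


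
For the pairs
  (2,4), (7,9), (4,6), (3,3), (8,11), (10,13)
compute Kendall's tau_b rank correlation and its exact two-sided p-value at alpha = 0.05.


Step 1: Enumerate the 15 unordered pairs (i,j) with i<j and classify each by sign(x_j-x_i) * sign(y_j-y_i).
  (1,2):dx=+5,dy=+5->C; (1,3):dx=+2,dy=+2->C; (1,4):dx=+1,dy=-1->D; (1,5):dx=+6,dy=+7->C
  (1,6):dx=+8,dy=+9->C; (2,3):dx=-3,dy=-3->C; (2,4):dx=-4,dy=-6->C; (2,5):dx=+1,dy=+2->C
  (2,6):dx=+3,dy=+4->C; (3,4):dx=-1,dy=-3->C; (3,5):dx=+4,dy=+5->C; (3,6):dx=+6,dy=+7->C
  (4,5):dx=+5,dy=+8->C; (4,6):dx=+7,dy=+10->C; (5,6):dx=+2,dy=+2->C
Step 2: C = 14, D = 1, total pairs = 15.
Step 3: tau = (C - D)/(n(n-1)/2) = (14 - 1)/15 = 0.866667.
Step 4: Exact two-sided p-value (enumerate n! = 720 permutations of y under H0): p = 0.016667.
Step 5: alpha = 0.05. reject H0.

tau_b = 0.8667 (C=14, D=1), p = 0.016667, reject H0.


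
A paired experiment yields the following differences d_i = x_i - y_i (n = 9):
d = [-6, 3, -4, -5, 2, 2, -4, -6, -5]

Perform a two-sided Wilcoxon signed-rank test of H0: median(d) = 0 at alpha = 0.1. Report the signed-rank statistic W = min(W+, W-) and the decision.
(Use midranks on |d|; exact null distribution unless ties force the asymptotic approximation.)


Step 1: Drop any zero differences (none here) and take |d_i|.
|d| = [6, 3, 4, 5, 2, 2, 4, 6, 5]
Step 2: Midrank |d_i| (ties get averaged ranks).
ranks: |6|->8.5, |3|->3, |4|->4.5, |5|->6.5, |2|->1.5, |2|->1.5, |4|->4.5, |6|->8.5, |5|->6.5
Step 3: Attach original signs; sum ranks with positive sign and with negative sign.
W+ = 3 + 1.5 + 1.5 = 6
W- = 8.5 + 4.5 + 6.5 + 4.5 + 8.5 + 6.5 = 39
(Check: W+ + W- = 45 should equal n(n+1)/2 = 45.)
Step 4: Test statistic W = min(W+, W-) = 6.
Step 5: Ties in |d|, so use the tie-corrected normal approximation.
        E[W] = n(n+1)/4 = 9*10/4 = 22.5.
        Tie groups: |d|=2 (t=2), |d|=4 (t=2), |d|=5 (t=2), |d|=6 (t=2); sum(t^3 - t) = 24.
        Var[W] = n(n+1)(2n+1)/24 - sum(t^3-t)/48 = 1710/24 - 24/48 = 70.75.
        z = (W - E[W]) / sqrt(Var[W]) = (6 - 22.5) / 8.4113 = -1.9616.
        Two-sided p = 2*Phi(z) = 0.049804.
Step 6: alpha = 0.1. reject H0.

W+ = 6, W- = 39, W = min = 6, p = 0.049804, reject H0.


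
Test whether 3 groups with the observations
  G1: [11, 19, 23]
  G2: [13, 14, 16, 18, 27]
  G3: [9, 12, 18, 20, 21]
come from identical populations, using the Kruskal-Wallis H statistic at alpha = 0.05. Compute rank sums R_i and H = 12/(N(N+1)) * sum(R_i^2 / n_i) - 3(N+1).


Step 1: Combine all N = 13 observations and assign midranks.
sorted (value, group, rank): (9,G3,1), (11,G1,2), (12,G3,3), (13,G2,4), (14,G2,5), (16,G2,6), (18,G2,7.5), (18,G3,7.5), (19,G1,9), (20,G3,10), (21,G3,11), (23,G1,12), (27,G2,13)
Step 2: Sum ranks within each group.
R_1 = 23 (n_1 = 3)
R_2 = 35.5 (n_2 = 5)
R_3 = 32.5 (n_3 = 5)
Step 3: H = 12/(N(N+1)) * sum(R_i^2/n_i) - 3(N+1)
     = 12/(13*14) * (23^2/3 + 35.5^2/5 + 32.5^2/5) - 3*14
     = 0.065934 * 639.633 - 42
     = 0.173626.
Step 4: Ties present; correction factor C = 1 - 6/(13^3 - 13) = 0.997253. Corrected H = 0.173626 / 0.997253 = 0.174105.
Step 5: Under H0, H ~ chi^2(2); p-value = 0.916629.
Step 6: alpha = 0.05. fail to reject H0.

H = 0.1741, df = 2, p = 0.916629, fail to reject H0.


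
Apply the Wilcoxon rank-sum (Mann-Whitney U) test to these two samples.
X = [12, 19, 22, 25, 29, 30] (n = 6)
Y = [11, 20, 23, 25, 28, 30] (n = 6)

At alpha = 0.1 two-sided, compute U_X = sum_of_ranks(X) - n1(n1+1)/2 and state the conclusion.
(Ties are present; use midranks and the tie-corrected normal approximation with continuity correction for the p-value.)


Step 1: Combine and sort all 12 observations; assign midranks.
sorted (value, group): (11,Y), (12,X), (19,X), (20,Y), (22,X), (23,Y), (25,X), (25,Y), (28,Y), (29,X), (30,X), (30,Y)
ranks: 11->1, 12->2, 19->3, 20->4, 22->5, 23->6, 25->7.5, 25->7.5, 28->9, 29->10, 30->11.5, 30->11.5
Step 2: Rank sum for X: R1 = 2 + 3 + 5 + 7.5 + 10 + 11.5 = 39.
Step 3: U_X = R1 - n1(n1+1)/2 = 39 - 6*7/2 = 39 - 21 = 18.
       U_Y = n1*n2 - U_X = 36 - 18 = 18.
Step 4: Ties are present, so use the tie-corrected normal approximation (with continuity correction) for the p-value.
Step 5: p-value = 1.000000; compare to alpha = 0.1. fail to reject H0.

U_X = 18, p = 1.000000, fail to reject H0 at alpha = 0.1.


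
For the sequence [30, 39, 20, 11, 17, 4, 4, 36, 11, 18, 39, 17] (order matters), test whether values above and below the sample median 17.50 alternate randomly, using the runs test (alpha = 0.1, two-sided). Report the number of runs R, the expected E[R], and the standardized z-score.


Step 1: Compute median = 17.50; label A = above, B = below.
Labels in order: AAABBBBABAAB  (n_A = 6, n_B = 6)
Step 2: Count runs R = 6.
Step 3: Under H0 (random ordering), E[R] = 2*n_A*n_B/(n_A+n_B) + 1 = 2*6*6/12 + 1 = 7.0000.
        Var[R] = 2*n_A*n_B*(2*n_A*n_B - n_A - n_B) / ((n_A+n_B)^2 * (n_A+n_B-1)) = 4320/1584 = 2.7273.
        SD[R] = 1.6514.
Step 4: Continuity-corrected z = (R + 0.5 - E[R]) / SD[R] = (6 + 0.5 - 7.0000) / 1.6514 = -0.3028.
Step 5: Two-sided p-value via normal approximation = 2*(1 - Phi(|z|)) = 0.762069.
Step 6: alpha = 0.1. fail to reject H0.

R = 6, z = -0.3028, p = 0.762069, fail to reject H0.


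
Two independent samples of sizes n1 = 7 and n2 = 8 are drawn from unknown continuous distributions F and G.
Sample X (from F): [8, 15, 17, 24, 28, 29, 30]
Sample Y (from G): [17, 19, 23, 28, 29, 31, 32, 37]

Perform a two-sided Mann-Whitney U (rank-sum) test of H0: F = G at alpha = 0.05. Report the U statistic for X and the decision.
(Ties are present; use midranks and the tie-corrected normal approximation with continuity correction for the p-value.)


Step 1: Combine and sort all 15 observations; assign midranks.
sorted (value, group): (8,X), (15,X), (17,X), (17,Y), (19,Y), (23,Y), (24,X), (28,X), (28,Y), (29,X), (29,Y), (30,X), (31,Y), (32,Y), (37,Y)
ranks: 8->1, 15->2, 17->3.5, 17->3.5, 19->5, 23->6, 24->7, 28->8.5, 28->8.5, 29->10.5, 29->10.5, 30->12, 31->13, 32->14, 37->15
Step 2: Rank sum for X: R1 = 1 + 2 + 3.5 + 7 + 8.5 + 10.5 + 12 = 44.5.
Step 3: U_X = R1 - n1(n1+1)/2 = 44.5 - 7*8/2 = 44.5 - 28 = 16.5.
       U_Y = n1*n2 - U_X = 56 - 16.5 = 39.5.
Step 4: Ties are present, so use the tie-corrected normal approximation (with continuity correction) for the p-value.
Step 5: p-value = 0.201805; compare to alpha = 0.05. fail to reject H0.

U_X = 16.5, p = 0.201805, fail to reject H0 at alpha = 0.05.


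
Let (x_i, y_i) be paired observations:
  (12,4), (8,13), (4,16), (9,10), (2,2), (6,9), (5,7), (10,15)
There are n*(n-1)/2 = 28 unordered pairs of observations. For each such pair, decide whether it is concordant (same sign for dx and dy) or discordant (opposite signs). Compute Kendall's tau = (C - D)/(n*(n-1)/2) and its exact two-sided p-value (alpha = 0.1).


Step 1: Enumerate the 28 unordered pairs (i,j) with i<j and classify each by sign(x_j-x_i) * sign(y_j-y_i).
  (1,2):dx=-4,dy=+9->D; (1,3):dx=-8,dy=+12->D; (1,4):dx=-3,dy=+6->D; (1,5):dx=-10,dy=-2->C
  (1,6):dx=-6,dy=+5->D; (1,7):dx=-7,dy=+3->D; (1,8):dx=-2,dy=+11->D; (2,3):dx=-4,dy=+3->D
  (2,4):dx=+1,dy=-3->D; (2,5):dx=-6,dy=-11->C; (2,6):dx=-2,dy=-4->C; (2,7):dx=-3,dy=-6->C
  (2,8):dx=+2,dy=+2->C; (3,4):dx=+5,dy=-6->D; (3,5):dx=-2,dy=-14->C; (3,6):dx=+2,dy=-7->D
  (3,7):dx=+1,dy=-9->D; (3,8):dx=+6,dy=-1->D; (4,5):dx=-7,dy=-8->C; (4,6):dx=-3,dy=-1->C
  (4,7):dx=-4,dy=-3->C; (4,8):dx=+1,dy=+5->C; (5,6):dx=+4,dy=+7->C; (5,7):dx=+3,dy=+5->C
  (5,8):dx=+8,dy=+13->C; (6,7):dx=-1,dy=-2->C; (6,8):dx=+4,dy=+6->C; (7,8):dx=+5,dy=+8->C
Step 2: C = 16, D = 12, total pairs = 28.
Step 3: tau = (C - D)/(n(n-1)/2) = (16 - 12)/28 = 0.142857.
Step 4: Exact two-sided p-value (enumerate n! = 40320 permutations of y under H0): p = 0.719544.
Step 5: alpha = 0.1. fail to reject H0.

tau_b = 0.1429 (C=16, D=12), p = 0.719544, fail to reject H0.


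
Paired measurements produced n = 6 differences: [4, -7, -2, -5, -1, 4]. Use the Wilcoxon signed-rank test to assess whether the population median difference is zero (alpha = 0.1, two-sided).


Step 1: Drop any zero differences (none here) and take |d_i|.
|d| = [4, 7, 2, 5, 1, 4]
Step 2: Midrank |d_i| (ties get averaged ranks).
ranks: |4|->3.5, |7|->6, |2|->2, |5|->5, |1|->1, |4|->3.5
Step 3: Attach original signs; sum ranks with positive sign and with negative sign.
W+ = 3.5 + 3.5 = 7
W- = 6 + 2 + 5 + 1 = 14
(Check: W+ + W- = 21 should equal n(n+1)/2 = 21.)
Step 4: Test statistic W = min(W+, W-) = 7.
Step 5: Ties in |d|, so use the tie-corrected normal approximation.
        E[W] = n(n+1)/4 = 6*7/4 = 10.5.
        Tie groups: |d|=4 (t=2); sum(t^3 - t) = 6.
        Var[W] = n(n+1)(2n+1)/24 - sum(t^3-t)/48 = 546/24 - 6/48 = 22.625.
        z = (W - E[W]) / sqrt(Var[W]) = (7 - 10.5) / 4.7566 = -0.7358.
        Two-sided p = 2*Phi(z) = 0.461838.
Step 6: alpha = 0.1. fail to reject H0.

W+ = 7, W- = 14, W = min = 7, p = 0.461838, fail to reject H0.
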